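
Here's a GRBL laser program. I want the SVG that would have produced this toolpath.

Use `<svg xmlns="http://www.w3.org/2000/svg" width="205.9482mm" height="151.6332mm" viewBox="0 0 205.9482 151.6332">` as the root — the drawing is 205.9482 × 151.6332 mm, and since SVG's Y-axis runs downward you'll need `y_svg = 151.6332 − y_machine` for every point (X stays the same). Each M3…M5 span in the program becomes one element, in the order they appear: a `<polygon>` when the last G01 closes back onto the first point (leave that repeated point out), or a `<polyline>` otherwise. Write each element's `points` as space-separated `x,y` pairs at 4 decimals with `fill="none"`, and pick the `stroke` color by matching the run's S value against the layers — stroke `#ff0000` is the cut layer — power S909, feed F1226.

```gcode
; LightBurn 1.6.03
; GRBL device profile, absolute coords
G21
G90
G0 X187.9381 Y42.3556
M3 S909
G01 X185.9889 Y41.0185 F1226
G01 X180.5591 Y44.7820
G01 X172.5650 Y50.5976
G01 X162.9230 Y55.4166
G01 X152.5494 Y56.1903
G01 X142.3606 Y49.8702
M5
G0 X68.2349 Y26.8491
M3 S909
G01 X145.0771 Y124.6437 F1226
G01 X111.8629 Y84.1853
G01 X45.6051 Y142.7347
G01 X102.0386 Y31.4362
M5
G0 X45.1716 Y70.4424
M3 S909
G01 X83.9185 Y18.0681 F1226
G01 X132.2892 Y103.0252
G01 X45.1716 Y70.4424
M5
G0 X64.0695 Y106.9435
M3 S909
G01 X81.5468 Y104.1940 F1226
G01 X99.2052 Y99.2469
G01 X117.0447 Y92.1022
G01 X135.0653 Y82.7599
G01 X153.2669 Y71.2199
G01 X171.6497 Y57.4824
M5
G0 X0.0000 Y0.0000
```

y_svg = 151.6332 − y_m. Every run uses S909, so all elements get stroke `#ff0000` (cut).

[1] open run; points: 187.9381,109.2776 185.9889,110.6147 180.5591,106.8512 172.5650,101.0356 162.9230,96.2166 152.5494,95.4429 142.3606,101.7630

[2] open run; points: 68.2349,124.7841 145.0771,26.9895 111.8629,67.4479 45.6051,8.8985 102.0386,120.1970

[3] closed run; points: 45.1716,81.1908 83.9185,133.5651 132.2892,48.6080

[4] open run; points: 64.0695,44.6897 81.5468,47.4392 99.2052,52.3863 117.0447,59.5310 135.0653,68.8733 153.2669,80.4133 171.6497,94.1508

<svg xmlns="http://www.w3.org/2000/svg" width="205.9482mm" height="151.6332mm" viewBox="0 0 205.9482 151.6332">
  <polyline points="187.9381,109.2776 185.9889,110.6147 180.5591,106.8512 172.5650,101.0356 162.9230,96.2166 152.5494,95.4429 142.3606,101.7630" fill="none" stroke="#ff0000"/>
  <polyline points="68.2349,124.7841 145.0771,26.9895 111.8629,67.4479 45.6051,8.8985 102.0386,120.1970" fill="none" stroke="#ff0000"/>
  <polygon points="45.1716,81.1908 83.9185,133.5651 132.2892,48.6080" fill="none" stroke="#ff0000"/>
  <polyline points="64.0695,44.6897 81.5468,47.4392 99.2052,52.3863 117.0447,59.5310 135.0653,68.8733 153.2669,80.4133 171.6497,94.1508" fill="none" stroke="#ff0000"/>
</svg>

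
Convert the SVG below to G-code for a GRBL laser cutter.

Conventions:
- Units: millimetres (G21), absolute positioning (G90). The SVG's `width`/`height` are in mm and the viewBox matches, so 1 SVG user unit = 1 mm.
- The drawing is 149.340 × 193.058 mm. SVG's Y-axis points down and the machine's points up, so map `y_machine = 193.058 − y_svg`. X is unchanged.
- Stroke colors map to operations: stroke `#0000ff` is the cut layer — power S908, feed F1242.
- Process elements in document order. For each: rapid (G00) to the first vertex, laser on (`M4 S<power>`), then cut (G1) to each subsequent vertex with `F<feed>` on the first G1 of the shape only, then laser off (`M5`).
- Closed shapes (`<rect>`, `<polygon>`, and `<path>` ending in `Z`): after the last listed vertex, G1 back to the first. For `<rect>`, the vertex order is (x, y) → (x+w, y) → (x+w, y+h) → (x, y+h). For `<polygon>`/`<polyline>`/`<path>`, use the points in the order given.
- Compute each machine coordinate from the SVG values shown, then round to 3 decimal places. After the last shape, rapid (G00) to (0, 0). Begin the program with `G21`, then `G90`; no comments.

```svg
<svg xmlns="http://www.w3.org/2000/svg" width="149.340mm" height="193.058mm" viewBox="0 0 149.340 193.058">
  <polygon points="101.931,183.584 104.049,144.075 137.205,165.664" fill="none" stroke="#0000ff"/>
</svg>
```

Since the viewBox matches the mm dimensions, user units are millimetres directly. The only transform is the Y-flip y_m = 193.058 − y_svg.

Shape 1 is a regular polygon drawn with `<polygon>`. Its stroke #0000ff means cut at S908, F1242. After flipping Y the toolpath is (101.931,9.474) → (104.049,48.983) → (137.205,27.394) → (101.931,9.474), returning to the start.

G21
G90
G00 X101.931 Y9.474
M4 S908
G1 X104.049 Y48.983 F1242
G1 X137.205 Y27.394
G1 X101.931 Y9.474
M5
G00 X0.000 Y0.000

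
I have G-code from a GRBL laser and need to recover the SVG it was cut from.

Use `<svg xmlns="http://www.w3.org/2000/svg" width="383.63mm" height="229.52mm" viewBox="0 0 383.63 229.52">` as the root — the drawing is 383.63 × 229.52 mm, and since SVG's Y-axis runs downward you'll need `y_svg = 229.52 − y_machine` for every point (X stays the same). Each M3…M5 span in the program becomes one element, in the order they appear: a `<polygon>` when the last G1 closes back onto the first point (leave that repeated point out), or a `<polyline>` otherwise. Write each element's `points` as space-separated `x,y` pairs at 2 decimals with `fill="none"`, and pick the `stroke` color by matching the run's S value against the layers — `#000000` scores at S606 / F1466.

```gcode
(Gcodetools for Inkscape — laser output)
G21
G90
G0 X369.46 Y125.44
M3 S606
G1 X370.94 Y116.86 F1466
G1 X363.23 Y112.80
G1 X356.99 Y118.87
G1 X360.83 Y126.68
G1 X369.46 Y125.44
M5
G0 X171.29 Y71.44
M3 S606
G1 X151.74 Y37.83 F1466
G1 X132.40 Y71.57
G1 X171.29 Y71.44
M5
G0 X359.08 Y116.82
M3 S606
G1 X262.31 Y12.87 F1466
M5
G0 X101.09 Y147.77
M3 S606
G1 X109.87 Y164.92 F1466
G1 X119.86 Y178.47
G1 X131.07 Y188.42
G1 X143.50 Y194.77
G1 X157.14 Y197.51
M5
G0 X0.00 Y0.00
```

<svg xmlns="http://www.w3.org/2000/svg" width="383.63mm" height="229.52mm" viewBox="0 0 383.63 229.52">
  <polygon points="369.46,104.08 370.94,112.66 363.23,116.72 356.99,110.65 360.83,102.84" fill="none" stroke="#000000"/>
  <polygon points="171.29,158.08 151.74,191.69 132.40,157.95" fill="none" stroke="#000000"/>
  <polyline points="359.08,112.70 262.31,216.65" fill="none" stroke="#000000"/>
  <polyline points="101.09,81.75 109.87,64.60 119.86,51.05 131.07,41.10 143.50,34.75 157.14,32.01" fill="none" stroke="#000000"/>
</svg>

y_svg = 229.52 − y_m. Every run uses S606, so all elements get stroke `#000000` (score).

[1] closed run; points: 369.46,104.08 370.94,112.66 363.23,116.72 356.99,110.65 360.83,102.84

[2] closed run; points: 171.29,158.08 151.74,191.69 132.40,157.95

[3] open run; points: 359.08,112.70 262.31,216.65

[4] open run; points: 101.09,81.75 109.87,64.60 119.86,51.05 131.07,41.10 143.50,34.75 157.14,32.01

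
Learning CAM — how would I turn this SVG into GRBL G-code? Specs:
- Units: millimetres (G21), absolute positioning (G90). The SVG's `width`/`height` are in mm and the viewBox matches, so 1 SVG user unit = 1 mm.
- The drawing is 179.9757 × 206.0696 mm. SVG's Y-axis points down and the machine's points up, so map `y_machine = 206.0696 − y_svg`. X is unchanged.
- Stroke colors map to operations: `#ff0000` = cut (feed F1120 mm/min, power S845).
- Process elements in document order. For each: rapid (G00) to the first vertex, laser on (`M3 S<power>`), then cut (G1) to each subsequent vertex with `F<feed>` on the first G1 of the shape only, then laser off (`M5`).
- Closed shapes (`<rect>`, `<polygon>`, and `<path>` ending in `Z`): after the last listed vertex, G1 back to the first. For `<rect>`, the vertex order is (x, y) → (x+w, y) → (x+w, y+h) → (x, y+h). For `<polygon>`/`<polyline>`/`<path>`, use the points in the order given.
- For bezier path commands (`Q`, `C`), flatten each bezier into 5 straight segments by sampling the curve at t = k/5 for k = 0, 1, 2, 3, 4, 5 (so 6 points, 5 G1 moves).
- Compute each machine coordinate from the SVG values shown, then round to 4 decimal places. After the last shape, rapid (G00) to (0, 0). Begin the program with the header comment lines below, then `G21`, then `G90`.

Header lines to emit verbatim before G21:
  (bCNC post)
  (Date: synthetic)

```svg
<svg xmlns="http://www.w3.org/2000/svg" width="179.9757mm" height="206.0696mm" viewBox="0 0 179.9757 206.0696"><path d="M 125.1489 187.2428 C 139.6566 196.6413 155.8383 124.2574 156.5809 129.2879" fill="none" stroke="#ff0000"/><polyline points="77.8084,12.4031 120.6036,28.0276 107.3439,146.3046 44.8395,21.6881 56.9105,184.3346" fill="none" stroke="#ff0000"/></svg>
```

Since the viewBox matches the mm dimensions, user units are millimetres directly. The only transform is the Y-flip y_m = 206.0696 − y_svg.

Shape 1 is a cubic bezier drawn with `<path>`. Its stroke #ff0000 means cut at S845, F1120. After flipping Y the toolpath is (125.1489,18.8268) → (133.9175,21.7280) → (142.2664,36.6156) → (149.3743,55.8480) → (154.4196,71.7838) → (156.5809,76.7817).

Shape 2 is a open polyline drawn with `<polyline>`. Its stroke #ff0000 means cut at S845, F1120. After flipping Y the toolpath is (77.8084,193.6665) → (120.6036,178.0420) → (107.3439,59.7650) → (44.8395,184.3815) → (56.9105,21.7350).

(bCNC post)
(Date: synthetic)
G21
G90
G00 X125.1489 Y18.8268
M3 S845
G1 X133.9175 Y21.7280 F1120
G1 X142.2664 Y36.6156
G1 X149.3743 Y55.8480
G1 X154.4196 Y71.7838
G1 X156.5809 Y76.7817
M5
G00 X77.8084 Y193.6665
M3 S845
G1 X120.6036 Y178.0420 F1120
G1 X107.3439 Y59.7650
G1 X44.8395 Y184.3815
G1 X56.9105 Y21.7350
M5
G00 X0.0000 Y0.0000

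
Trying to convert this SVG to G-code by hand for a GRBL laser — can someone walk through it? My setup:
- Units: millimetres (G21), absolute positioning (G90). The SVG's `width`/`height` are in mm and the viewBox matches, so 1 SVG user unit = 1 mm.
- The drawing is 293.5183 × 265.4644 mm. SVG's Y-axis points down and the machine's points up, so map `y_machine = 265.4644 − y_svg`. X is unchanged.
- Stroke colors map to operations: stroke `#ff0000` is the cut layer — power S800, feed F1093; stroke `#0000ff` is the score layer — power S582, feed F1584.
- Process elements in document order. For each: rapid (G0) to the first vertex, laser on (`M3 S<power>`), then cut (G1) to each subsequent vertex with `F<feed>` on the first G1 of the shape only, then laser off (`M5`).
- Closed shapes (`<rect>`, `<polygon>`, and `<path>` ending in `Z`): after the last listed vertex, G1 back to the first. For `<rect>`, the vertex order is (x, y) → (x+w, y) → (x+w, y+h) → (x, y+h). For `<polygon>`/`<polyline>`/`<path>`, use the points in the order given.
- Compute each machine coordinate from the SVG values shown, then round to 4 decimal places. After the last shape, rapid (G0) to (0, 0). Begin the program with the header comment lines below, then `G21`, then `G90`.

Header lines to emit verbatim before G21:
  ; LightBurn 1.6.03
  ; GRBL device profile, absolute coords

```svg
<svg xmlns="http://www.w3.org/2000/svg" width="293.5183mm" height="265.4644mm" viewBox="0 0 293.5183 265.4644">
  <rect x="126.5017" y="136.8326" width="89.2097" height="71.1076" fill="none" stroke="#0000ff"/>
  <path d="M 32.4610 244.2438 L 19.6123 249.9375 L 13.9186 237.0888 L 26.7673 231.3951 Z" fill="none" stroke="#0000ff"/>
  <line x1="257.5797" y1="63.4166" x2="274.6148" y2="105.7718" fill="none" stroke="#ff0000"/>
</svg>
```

; LightBurn 1.6.03
; GRBL device profile, absolute coords
G21
G90
G0 X126.5017 Y128.6318
M3 S582
G1 X215.7114 Y128.6318 F1584
G1 X215.7114 Y57.5242
G1 X126.5017 Y57.5242
G1 X126.5017 Y128.6318
M5
G0 X32.4610 Y21.2206
M3 S582
G1 X19.6123 Y15.5269 F1584
G1 X13.9186 Y28.3756
G1 X26.7673 Y34.0693
G1 X32.4610 Y21.2206
M5
G0 X257.5797 Y202.0478
M3 S800
G1 X274.6148 Y159.6926 F1093
M5
G0 X0.0000 Y0.0000

viewBox `0 0 293.5183 265.4644` with mm width/height → 1 unit = 1 mm. Flip: y_m = 265.4644 − y_svg.

**Shape 1** — `<rect>` rectangle, stroke `#0000ff` → score (S582, F1584). Machine vertices: (126.5017,128.6318) → (215.7114,128.6318) → (215.7114,57.5242) → (126.5017,57.5242) → (126.5017,128.6318). Closed: final G1 returns to the first vertex.

**Shape 2** — `<path>` regular polygon, stroke `#0000ff` → score (S582, F1584). Machine vertices: (32.4610,21.2206) → (19.6123,15.5269) → (13.9186,28.3756) → (26.7673,34.0693) → (32.4610,21.2206). Closed: final G1 returns to the first vertex.

**Shape 3** — `<line>` line segment, stroke `#ff0000` → cut (S800, F1093). Machine vertices: (257.5797,202.0478) → (274.6148,159.6926). Open path.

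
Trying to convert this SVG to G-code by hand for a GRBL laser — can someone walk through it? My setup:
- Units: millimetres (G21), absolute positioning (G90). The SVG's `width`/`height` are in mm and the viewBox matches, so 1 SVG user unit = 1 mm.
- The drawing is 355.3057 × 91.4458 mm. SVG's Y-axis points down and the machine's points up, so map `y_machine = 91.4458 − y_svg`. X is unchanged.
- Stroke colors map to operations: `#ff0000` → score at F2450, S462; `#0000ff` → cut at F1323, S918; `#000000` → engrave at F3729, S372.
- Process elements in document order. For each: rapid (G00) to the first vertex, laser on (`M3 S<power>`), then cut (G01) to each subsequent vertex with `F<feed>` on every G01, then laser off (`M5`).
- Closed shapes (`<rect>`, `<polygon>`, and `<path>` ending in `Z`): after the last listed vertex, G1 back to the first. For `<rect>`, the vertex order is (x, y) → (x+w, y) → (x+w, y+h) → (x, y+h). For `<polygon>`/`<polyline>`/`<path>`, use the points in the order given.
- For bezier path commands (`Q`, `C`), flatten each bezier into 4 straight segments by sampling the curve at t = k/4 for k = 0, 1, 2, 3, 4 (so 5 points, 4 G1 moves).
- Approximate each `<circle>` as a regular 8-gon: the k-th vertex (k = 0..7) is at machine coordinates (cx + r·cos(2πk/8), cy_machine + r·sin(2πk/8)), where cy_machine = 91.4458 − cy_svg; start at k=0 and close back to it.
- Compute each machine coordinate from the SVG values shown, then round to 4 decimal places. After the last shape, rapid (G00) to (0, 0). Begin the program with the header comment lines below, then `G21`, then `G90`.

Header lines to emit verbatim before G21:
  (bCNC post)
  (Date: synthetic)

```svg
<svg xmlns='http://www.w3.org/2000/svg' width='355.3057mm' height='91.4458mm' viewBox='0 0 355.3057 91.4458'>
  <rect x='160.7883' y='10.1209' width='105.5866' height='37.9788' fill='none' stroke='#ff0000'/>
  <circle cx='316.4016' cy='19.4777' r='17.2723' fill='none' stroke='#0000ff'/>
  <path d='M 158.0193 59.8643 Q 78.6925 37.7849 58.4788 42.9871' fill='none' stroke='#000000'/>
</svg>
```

1 u = 1 mm; y_m = 91.4458 − y.

[1] `<rect>` rectangle, #ff0000→score S462 F2450: (160.7883,81.3249) → (266.3749,81.3249) → (266.3749,43.3461) → (160.7883,43.3461) → (160.7883,81.3249) (closed)

[2] `<circle>` circle, #0000ff→cut S918 F1323: (333.6739,71.9681) → (328.6150,84.1815) → (316.4016,89.2404) → (304.1882,84.1815) → (299.1293,71.9681) → (304.1882,59.7547) → (316.4016,54.6958) → (328.6150,59.7547) → (333.6739,71.9681) (closed)

[3] `<path>` quadratic bezier, #000000→engrave S372 F3729: (158.0193,31.5815) → (122.0505,40.9161) → (93.4708,46.8405) → (72.2802,49.3547) → (58.4788,48.4587)

(bCNC post)
(Date: synthetic)
G21
G90
G00 X160.7883 Y81.3249
M3 S462
G01 X266.3749 Y81.3249 F2450
G01 X266.3749 Y43.3461 F2450
G01 X160.7883 Y43.3461 F2450
G01 X160.7883 Y81.3249 F2450
M5
G00 X333.6739 Y71.9681
M3 S918
G01 X328.6150 Y84.1815 F1323
G01 X316.4016 Y89.2404 F1323
G01 X304.1882 Y84.1815 F1323
G01 X299.1293 Y71.9681 F1323
G01 X304.1882 Y59.7547 F1323
G01 X316.4016 Y54.6958 F1323
G01 X328.6150 Y59.7547 F1323
G01 X333.6739 Y71.9681 F1323
M5
G00 X158.0193 Y31.5815
M3 S372
G01 X122.0505 Y40.9161 F3729
G01 X93.4708 Y46.8405 F3729
G01 X72.2802 Y49.3547 F3729
G01 X58.4788 Y48.4587 F3729
M5
G00 X0.0000 Y0.0000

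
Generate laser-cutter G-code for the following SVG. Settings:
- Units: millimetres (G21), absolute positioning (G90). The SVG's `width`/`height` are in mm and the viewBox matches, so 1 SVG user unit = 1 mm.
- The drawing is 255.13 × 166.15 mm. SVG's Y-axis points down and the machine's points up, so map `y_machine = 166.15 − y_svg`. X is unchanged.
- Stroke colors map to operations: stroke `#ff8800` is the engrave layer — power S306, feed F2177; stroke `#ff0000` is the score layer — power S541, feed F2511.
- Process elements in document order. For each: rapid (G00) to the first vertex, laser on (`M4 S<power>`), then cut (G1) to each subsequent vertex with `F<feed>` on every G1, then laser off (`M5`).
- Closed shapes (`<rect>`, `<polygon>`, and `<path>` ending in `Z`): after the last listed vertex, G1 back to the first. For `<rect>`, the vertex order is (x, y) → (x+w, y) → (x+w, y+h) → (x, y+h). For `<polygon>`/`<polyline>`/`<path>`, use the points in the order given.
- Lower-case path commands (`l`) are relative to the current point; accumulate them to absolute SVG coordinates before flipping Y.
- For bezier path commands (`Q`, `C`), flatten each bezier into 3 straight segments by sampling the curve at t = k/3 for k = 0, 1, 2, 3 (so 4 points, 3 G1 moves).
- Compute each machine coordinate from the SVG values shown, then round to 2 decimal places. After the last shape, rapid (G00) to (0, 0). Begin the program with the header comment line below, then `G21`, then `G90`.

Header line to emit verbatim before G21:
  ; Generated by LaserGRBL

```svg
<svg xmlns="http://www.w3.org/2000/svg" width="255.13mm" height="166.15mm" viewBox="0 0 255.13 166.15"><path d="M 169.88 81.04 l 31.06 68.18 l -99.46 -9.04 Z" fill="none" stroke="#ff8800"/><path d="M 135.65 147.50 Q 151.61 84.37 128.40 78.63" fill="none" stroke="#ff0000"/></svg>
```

1 u = 1 mm; y_m = 166.15 − y.

[1] `<path>` closed polygon, #ff8800→engrave S306 F2177: (169.88,85.11) → (200.94,16.93) → (101.48,25.97) → (169.88,85.11) (closed)

[2] `<path>` quadratic bezier, #ff0000→score S541 F2511: (135.65,18.65) → (141.94,54.36) → (139.52,77.32) → (128.40,87.52)

; Generated by LaserGRBL
G21
G90
G00 X169.88 Y85.11
M4 S306
G1 X200.94 Y16.93 F2177
G1 X101.48 Y25.97 F2177
G1 X169.88 Y85.11 F2177
M5
G00 X135.65 Y18.65
M4 S541
G1 X141.94 Y54.36 F2511
G1 X139.52 Y77.32 F2511
G1 X128.40 Y87.52 F2511
M5
G00 X0.00 Y0.00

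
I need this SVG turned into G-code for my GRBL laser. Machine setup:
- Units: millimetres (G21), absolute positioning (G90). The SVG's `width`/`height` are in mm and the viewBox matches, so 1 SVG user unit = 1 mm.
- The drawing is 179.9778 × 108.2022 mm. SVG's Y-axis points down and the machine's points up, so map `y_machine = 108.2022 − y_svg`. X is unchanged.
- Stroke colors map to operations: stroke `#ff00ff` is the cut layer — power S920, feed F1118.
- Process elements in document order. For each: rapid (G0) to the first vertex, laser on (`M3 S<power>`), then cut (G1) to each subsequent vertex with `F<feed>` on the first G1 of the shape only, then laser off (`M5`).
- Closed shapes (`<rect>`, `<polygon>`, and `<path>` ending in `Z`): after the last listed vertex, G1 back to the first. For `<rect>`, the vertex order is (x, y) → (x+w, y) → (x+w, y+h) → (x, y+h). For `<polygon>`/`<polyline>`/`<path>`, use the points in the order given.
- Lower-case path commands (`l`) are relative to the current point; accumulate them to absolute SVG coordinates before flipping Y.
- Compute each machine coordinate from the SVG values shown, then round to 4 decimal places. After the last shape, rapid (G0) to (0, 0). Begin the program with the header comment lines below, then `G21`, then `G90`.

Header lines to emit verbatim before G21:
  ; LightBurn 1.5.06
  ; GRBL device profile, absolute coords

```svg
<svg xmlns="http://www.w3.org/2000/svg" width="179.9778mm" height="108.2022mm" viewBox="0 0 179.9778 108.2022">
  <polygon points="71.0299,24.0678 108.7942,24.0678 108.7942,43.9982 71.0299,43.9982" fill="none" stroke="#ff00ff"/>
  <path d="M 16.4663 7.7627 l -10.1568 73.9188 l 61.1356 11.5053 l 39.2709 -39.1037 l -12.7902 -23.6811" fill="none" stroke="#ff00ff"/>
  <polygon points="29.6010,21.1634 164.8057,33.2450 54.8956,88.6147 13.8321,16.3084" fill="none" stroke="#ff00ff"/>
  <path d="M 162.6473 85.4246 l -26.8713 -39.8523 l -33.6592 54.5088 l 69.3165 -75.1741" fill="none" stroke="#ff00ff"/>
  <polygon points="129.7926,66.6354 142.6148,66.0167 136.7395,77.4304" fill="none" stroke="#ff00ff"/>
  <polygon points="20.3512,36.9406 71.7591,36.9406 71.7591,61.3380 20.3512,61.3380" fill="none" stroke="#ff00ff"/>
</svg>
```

; LightBurn 1.5.06
; GRBL device profile, absolute coords
G21
G90
G0 X71.0299 Y84.1344
M3 S920
G1 X108.7942 Y84.1344 F1118
G1 X108.7942 Y64.2040
G1 X71.0299 Y64.2040
G1 X71.0299 Y84.1344
M5
G0 X16.4663 Y100.4395
M3 S920
G1 X6.3095 Y26.5207 F1118
G1 X67.4451 Y15.0154
G1 X106.7160 Y54.1191
G1 X93.9258 Y77.8002
M5
G0 X29.6010 Y87.0388
M3 S920
G1 X164.8057 Y74.9572 F1118
G1 X54.8956 Y19.5875
G1 X13.8321 Y91.8938
G1 X29.6010 Y87.0388
M5
G0 X162.6473 Y22.7776
M3 S920
G1 X135.7760 Y62.6299 F1118
G1 X102.1168 Y8.1211
G1 X171.4333 Y83.2952
M5
G0 X129.7926 Y41.5668
M3 S920
G1 X142.6148 Y42.1855 F1118
G1 X136.7395 Y30.7718
G1 X129.7926 Y41.5668
M5
G0 X20.3512 Y71.2616
M3 S920
G1 X71.7591 Y71.2616 F1118
G1 X71.7591 Y46.8642
G1 X20.3512 Y46.8642
G1 X20.3512 Y71.2616
M5
G0 X0.0000 Y0.0000

1 u = 1 mm; y_m = 108.2022 − y.

[1] `<polygon>` rectangle, #ff00ff→cut S920 F1118: (71.0299,84.1344) → (108.7942,84.1344) → (108.7942,64.2040) → (71.0299,64.2040) → (71.0299,84.1344) (closed)

[2] `<path>` open polyline, #ff00ff→cut S920 F1118: (16.4663,100.4395) → (6.3095,26.5207) → (67.4451,15.0154) → (106.7160,54.1191) → (93.9258,77.8002)

[3] `<polygon>` closed polygon, #ff00ff→cut S920 F1118: (29.6010,87.0388) → (164.8057,74.9572) → (54.8956,19.5875) → (13.8321,91.8938) → (29.6010,87.0388) (closed)

[4] `<path>` open polyline, #ff00ff→cut S920 F1118: (162.6473,22.7776) → (135.7760,62.6299) → (102.1168,8.1211) → (171.4333,83.2952)

[5] `<polygon>` regular polygon, #ff00ff→cut S920 F1118: (129.7926,41.5668) → (142.6148,42.1855) → (136.7395,30.7718) → (129.7926,41.5668) (closed)

[6] `<polygon>` rectangle, #ff00ff→cut S920 F1118: (20.3512,71.2616) → (71.7591,71.2616) → (71.7591,46.8642) → (20.3512,46.8642) → (20.3512,71.2616) (closed)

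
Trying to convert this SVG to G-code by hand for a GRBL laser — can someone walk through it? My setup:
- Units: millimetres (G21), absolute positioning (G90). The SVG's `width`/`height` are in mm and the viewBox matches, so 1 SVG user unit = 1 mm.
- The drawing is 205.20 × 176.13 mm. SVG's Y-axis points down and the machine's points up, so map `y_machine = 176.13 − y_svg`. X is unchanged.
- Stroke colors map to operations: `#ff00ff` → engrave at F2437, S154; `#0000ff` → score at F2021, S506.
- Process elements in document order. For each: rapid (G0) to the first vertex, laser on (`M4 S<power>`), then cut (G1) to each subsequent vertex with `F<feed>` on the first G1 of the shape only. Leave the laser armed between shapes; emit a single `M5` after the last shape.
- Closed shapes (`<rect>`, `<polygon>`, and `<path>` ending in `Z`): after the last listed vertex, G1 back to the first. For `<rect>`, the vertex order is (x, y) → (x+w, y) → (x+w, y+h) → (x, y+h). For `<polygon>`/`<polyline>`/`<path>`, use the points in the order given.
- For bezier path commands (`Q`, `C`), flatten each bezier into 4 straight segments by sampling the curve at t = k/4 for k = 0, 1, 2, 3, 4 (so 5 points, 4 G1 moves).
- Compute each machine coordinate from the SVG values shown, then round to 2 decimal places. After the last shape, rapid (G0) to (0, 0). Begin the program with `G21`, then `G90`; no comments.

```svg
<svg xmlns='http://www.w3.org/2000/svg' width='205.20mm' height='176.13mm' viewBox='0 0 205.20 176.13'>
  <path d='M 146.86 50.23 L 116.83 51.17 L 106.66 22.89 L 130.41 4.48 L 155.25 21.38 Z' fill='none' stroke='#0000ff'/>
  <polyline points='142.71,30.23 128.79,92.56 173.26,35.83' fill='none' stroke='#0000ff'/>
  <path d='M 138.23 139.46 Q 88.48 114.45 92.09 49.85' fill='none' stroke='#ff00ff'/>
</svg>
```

1 u = 1 mm; y_m = 176.13 − y.

[1] `<path>` regular polygon, #0000ff→score S506 F2021: (146.86,125.90) → (116.83,124.96) → (106.66,153.24) → (130.41,171.65) → (155.25,154.75) → (146.86,125.90) (closed)

[2] `<polyline>` open polyline, #0000ff→score S506 F2021: (142.71,145.90) → (128.79,83.57) → (173.26,140.30)

[3] `<path>` quadratic bezier, #ff00ff→engrave S154 F2437: (138.23,36.67) → (116.69,51.65) → (101.82,71.58) → (93.62,96.45) → (92.09,126.28)

G21
G90
G0 X146.86 Y125.90
M4 S506
G1 X116.83 Y124.96 F2021
G1 X106.66 Y153.24
G1 X130.41 Y171.65
G1 X155.25 Y154.75
G1 X146.86 Y125.90
G0 X142.71 Y145.90
M4 S506
G1 X128.79 Y83.57 F2021
G1 X173.26 Y140.30
G0 X138.23 Y36.67
M4 S154
G1 X116.69 Y51.65 F2437
G1 X101.82 Y71.58
G1 X93.62 Y96.45
G1 X92.09 Y126.28
M5
G0 X0.00 Y0.00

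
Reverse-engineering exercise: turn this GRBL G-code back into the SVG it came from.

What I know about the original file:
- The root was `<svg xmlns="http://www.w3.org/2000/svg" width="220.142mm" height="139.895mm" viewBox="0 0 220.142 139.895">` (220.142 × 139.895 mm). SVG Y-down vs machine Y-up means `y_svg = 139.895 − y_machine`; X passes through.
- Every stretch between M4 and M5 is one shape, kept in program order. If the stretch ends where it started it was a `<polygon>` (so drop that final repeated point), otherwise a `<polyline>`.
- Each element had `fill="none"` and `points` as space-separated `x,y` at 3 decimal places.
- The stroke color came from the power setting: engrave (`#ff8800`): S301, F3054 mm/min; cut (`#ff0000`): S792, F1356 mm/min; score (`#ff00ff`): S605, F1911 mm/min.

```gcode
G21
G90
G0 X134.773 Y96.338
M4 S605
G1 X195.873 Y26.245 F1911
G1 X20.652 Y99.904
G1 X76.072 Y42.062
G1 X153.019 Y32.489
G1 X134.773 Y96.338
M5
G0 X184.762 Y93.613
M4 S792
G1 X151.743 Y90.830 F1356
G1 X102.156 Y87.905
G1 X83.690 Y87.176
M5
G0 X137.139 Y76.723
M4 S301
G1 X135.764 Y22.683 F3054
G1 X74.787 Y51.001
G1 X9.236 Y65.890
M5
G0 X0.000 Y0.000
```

y_svg = 139.895 − y_m.

[1] S605→`#ff00ff` (score); closed run; points: 134.773,43.557 195.873,113.650 20.652,39.991 76.072,97.833 153.019,107.406

[2] S792→`#ff0000` (cut); open run; points: 184.762,46.282 151.743,49.065 102.156,51.990 83.690,52.719

[3] S301→`#ff8800` (engrave); open run; points: 137.139,63.172 135.764,117.212 74.787,88.894 9.236,74.005

<svg xmlns="http://www.w3.org/2000/svg" width="220.142mm" height="139.895mm" viewBox="0 0 220.142 139.895">
  <polygon points="134.773,43.557 195.873,113.650 20.652,39.991 76.072,97.833 153.019,107.406" fill="none" stroke="#ff00ff"/>
  <polyline points="184.762,46.282 151.743,49.065 102.156,51.990 83.690,52.719" fill="none" stroke="#ff0000"/>
  <polyline points="137.139,63.172 135.764,117.212 74.787,88.894 9.236,74.005" fill="none" stroke="#ff8800"/>
</svg>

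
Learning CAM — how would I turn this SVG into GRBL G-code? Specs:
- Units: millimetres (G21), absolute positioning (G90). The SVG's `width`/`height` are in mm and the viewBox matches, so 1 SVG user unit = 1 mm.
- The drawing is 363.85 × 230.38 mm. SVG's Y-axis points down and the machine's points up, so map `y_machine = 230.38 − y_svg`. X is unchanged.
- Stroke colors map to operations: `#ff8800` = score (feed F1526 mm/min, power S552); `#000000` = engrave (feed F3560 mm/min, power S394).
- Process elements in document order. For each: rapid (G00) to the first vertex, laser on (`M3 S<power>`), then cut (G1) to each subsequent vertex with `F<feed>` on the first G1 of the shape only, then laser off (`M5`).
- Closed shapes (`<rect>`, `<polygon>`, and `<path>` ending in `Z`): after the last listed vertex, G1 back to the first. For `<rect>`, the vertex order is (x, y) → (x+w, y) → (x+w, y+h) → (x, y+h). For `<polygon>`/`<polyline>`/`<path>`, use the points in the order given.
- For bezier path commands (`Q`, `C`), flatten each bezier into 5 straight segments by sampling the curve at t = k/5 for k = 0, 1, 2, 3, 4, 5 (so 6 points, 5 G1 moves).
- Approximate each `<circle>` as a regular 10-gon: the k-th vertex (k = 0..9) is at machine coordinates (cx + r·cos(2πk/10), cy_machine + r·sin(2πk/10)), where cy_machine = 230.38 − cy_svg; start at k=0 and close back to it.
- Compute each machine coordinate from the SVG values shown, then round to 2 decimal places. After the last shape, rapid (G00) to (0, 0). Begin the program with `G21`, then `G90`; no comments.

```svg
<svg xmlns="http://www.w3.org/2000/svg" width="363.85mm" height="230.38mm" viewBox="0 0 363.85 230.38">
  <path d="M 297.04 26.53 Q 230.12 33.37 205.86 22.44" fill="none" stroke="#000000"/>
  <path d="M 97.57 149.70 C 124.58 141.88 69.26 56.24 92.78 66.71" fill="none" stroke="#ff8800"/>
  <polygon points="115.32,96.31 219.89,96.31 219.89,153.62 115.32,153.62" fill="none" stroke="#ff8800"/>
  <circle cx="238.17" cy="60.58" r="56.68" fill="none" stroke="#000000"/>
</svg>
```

viewBox `0 0 363.85 230.38` with mm width/height → 1 unit = 1 mm. Flip: y_m = 230.38 − y_svg.

**Shape 1** — `<path>` quadratic bezier, stroke `#000000` → engrave (S394, F3560). Control points (SVG): P0=(297.04,26.53), P1=(230.12,33.37), P2=(205.86,22.44); sampled at t=k/5. Machine vertices: (297.04,203.85) → (271.98,201.82) → (250.33,201.22) → (232.09,202.04) → (217.27,204.28) → (205.86,207.94). Open path.

**Shape 2** — `<path>` cubic bezier, stroke `#ff8800` → score (S552, F1526). Control points (SVG): P0=(97.57,149.70), P1=(124.58,141.88), P2=(69.26,56.24), P3=(92.78,66.71); sampled at t=k/5. Machine vertices: (97.57,80.68) → (105.19,93.32) → (100.78,116.29) → (92.08,141.23) → (86.84,159.81) → (92.78,163.67). Open path.

**Shape 3** — `<polygon>` rectangle, stroke `#ff8800` → score (S552, F1526). Machine vertices: (115.32,134.07) → (219.89,134.07) → (219.89,76.76) → (115.32,76.76) → (115.32,134.07). Closed: final G1 returns to the first vertex.

**Shape 4** — `<circle>` circle, stroke `#000000` → engrave (S394, F3560). Machine vertices: (294.85,169.80) → (284.03,203.12) → (255.69,223.71) → (220.65,223.71) → (192.31,203.12) → (181.49,169.80) → (192.31,136.48) → (220.65,115.89) → (255.69,115.89) → (284.03,136.48) → (294.85,169.80). Closed: final G1 returns to the first vertex.

G21
G90
G00 X297.04 Y203.85
M3 S394
G1 X271.98 Y201.82 F3560
G1 X250.33 Y201.22
G1 X232.09 Y202.04
G1 X217.27 Y204.28
G1 X205.86 Y207.94
M5
G00 X97.57 Y80.68
M3 S552
G1 X105.19 Y93.32 F1526
G1 X100.78 Y116.29
G1 X92.08 Y141.23
G1 X86.84 Y159.81
G1 X92.78 Y163.67
M5
G00 X115.32 Y134.07
M3 S552
G1 X219.89 Y134.07 F1526
G1 X219.89 Y76.76
G1 X115.32 Y76.76
G1 X115.32 Y134.07
M5
G00 X294.85 Y169.80
M3 S394
G1 X284.03 Y203.12 F3560
G1 X255.69 Y223.71
G1 X220.65 Y223.71
G1 X192.31 Y203.12
G1 X181.49 Y169.80
G1 X192.31 Y136.48
G1 X220.65 Y115.89
G1 X255.69 Y115.89
G1 X284.03 Y136.48
G1 X294.85 Y169.80
M5
G00 X0.00 Y0.00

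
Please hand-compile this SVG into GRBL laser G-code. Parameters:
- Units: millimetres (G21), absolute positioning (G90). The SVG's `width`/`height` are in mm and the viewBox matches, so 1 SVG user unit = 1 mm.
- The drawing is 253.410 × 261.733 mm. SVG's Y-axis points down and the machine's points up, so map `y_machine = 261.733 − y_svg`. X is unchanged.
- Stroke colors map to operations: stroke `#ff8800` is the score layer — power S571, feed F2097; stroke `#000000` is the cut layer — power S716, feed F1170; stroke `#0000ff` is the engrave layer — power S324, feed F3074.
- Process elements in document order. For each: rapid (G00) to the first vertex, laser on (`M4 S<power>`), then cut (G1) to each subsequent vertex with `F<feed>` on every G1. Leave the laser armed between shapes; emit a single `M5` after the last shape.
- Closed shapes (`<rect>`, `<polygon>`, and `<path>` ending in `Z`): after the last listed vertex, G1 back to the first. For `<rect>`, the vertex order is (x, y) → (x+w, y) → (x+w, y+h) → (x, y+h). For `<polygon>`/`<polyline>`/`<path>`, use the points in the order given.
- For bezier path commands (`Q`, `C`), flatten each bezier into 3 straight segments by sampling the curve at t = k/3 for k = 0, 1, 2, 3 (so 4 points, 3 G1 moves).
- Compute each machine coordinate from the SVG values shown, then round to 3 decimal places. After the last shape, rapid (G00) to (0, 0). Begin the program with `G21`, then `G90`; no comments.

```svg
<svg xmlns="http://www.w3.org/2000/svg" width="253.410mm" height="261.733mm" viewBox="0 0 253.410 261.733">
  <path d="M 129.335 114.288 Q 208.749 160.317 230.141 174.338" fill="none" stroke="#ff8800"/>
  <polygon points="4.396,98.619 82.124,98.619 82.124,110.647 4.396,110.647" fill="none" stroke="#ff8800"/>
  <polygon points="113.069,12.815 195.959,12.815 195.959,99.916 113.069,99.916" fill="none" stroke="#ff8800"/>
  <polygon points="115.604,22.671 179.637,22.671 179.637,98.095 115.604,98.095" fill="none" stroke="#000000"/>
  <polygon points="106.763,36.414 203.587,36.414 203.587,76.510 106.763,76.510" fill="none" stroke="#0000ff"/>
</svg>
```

viewBox `0 0 253.410 261.733` with mm width/height → 1 unit = 1 mm. Flip: y_m = 261.733 − y_svg.

**Shape 1** — `<path>` quadratic bezier, stroke `#ff8800` → score (S571, F2097). Control points (SVG): P0=(129.335,114.288), P1=(208.749,160.317), P2=(230.141,174.338); sampled at t=k/3. Machine vertices: (129.335,147.445) → (175.831,120.315) → (209.433,100.299) → (230.141,87.395). Open path.

**Shape 2** — `<polygon>` rectangle, stroke `#ff8800` → score (S571, F2097). Machine vertices: (4.396,163.114) → (82.124,163.114) → (82.124,151.086) → (4.396,151.086) → (4.396,163.114). Closed: final G1 returns to the first vertex.

**Shape 3** — `<polygon>` rectangle, stroke `#ff8800` → score (S571, F2097). Machine vertices: (113.069,248.918) → (195.959,248.918) → (195.959,161.817) → (113.069,161.817) → (113.069,248.918). Closed: final G1 returns to the first vertex.

**Shape 4** — `<polygon>` rectangle, stroke `#000000` → cut (S716, F1170). Machine vertices: (115.604,239.062) → (179.637,239.062) → (179.637,163.638) → (115.604,163.638) → (115.604,239.062). Closed: final G1 returns to the first vertex.

**Shape 5** — `<polygon>` rectangle, stroke `#0000ff` → engrave (S324, F3074). Machine vertices: (106.763,225.319) → (203.587,225.319) → (203.587,185.223) → (106.763,185.223) → (106.763,225.319). Closed: final G1 returns to the first vertex.

G21
G90
G00 X129.335 Y147.445
M4 S571
G1 X175.831 Y120.315 F2097
G1 X209.433 Y100.299 F2097
G1 X230.141 Y87.395 F2097
G00 X4.396 Y163.114
M4 S571
G1 X82.124 Y163.114 F2097
G1 X82.124 Y151.086 F2097
G1 X4.396 Y151.086 F2097
G1 X4.396 Y163.114 F2097
G00 X113.069 Y248.918
M4 S571
G1 X195.959 Y248.918 F2097
G1 X195.959 Y161.817 F2097
G1 X113.069 Y161.817 F2097
G1 X113.069 Y248.918 F2097
G00 X115.604 Y239.062
M4 S716
G1 X179.637 Y239.062 F1170
G1 X179.637 Y163.638 F1170
G1 X115.604 Y163.638 F1170
G1 X115.604 Y239.062 F1170
G00 X106.763 Y225.319
M4 S324
G1 X203.587 Y225.319 F3074
G1 X203.587 Y185.223 F3074
G1 X106.763 Y185.223 F3074
G1 X106.763 Y225.319 F3074
M5
G00 X0.000 Y0.000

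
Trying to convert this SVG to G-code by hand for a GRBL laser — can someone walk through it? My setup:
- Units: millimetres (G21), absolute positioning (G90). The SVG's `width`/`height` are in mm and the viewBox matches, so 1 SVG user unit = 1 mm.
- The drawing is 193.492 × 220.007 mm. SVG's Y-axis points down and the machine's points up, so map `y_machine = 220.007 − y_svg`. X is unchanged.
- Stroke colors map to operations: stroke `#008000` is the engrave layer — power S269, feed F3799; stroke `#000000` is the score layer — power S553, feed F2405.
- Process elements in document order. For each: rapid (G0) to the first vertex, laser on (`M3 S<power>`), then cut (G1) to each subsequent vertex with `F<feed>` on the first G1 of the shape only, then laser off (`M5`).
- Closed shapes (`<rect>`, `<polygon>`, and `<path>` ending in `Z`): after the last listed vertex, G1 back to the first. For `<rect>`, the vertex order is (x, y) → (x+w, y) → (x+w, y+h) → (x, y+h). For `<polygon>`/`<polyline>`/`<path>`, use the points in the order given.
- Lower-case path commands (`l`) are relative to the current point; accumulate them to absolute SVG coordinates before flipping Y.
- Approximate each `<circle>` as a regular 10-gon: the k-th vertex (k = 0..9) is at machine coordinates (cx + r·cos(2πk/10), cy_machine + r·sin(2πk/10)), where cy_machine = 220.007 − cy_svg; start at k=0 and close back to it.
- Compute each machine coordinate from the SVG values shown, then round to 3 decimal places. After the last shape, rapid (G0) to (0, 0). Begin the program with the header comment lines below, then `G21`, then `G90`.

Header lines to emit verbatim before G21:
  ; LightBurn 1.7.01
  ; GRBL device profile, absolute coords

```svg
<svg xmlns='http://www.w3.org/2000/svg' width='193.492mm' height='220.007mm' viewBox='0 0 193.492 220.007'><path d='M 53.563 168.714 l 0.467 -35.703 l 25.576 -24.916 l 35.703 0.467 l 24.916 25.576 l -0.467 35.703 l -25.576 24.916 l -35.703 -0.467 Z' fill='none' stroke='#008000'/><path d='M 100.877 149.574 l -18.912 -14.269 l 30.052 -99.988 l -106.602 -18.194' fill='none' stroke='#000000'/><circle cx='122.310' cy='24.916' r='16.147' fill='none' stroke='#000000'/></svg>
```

1 u = 1 mm; y_m = 220.007 − y.

[1] `<path>` regular polygon, #008000→engrave S269 F3799: (53.563,51.293) → (54.030,86.996) → (79.606,111.912) → (115.309,111.445) → (140.225,85.869) → (139.758,50.166) → (114.182,25.250) → (78.479,25.717) → (53.563,51.293) (closed)

[2] `<path>` open polyline, #000000→score S553 F2405: (100.877,70.433) → (81.965,84.702) → (112.017,184.690) → (5.415,202.884)

[3] `<circle>` circle, #000000→score S553 F2405: (138.457,195.091) → (135.373,204.582) → (127.300,210.448) → (117.320,210.448) → (109.247,204.582) → (106.163,195.091) → (109.247,185.600) → (117.320,179.734) → (127.300,179.734) → (135.373,185.600) → (138.457,195.091) (closed)

; LightBurn 1.7.01
; GRBL device profile, absolute coords
G21
G90
G0 X53.563 Y51.293
M3 S269
G1 X54.030 Y86.996 F3799
G1 X79.606 Y111.912
G1 X115.309 Y111.445
G1 X140.225 Y85.869
G1 X139.758 Y50.166
G1 X114.182 Y25.250
G1 X78.479 Y25.717
G1 X53.563 Y51.293
M5
G0 X100.877 Y70.433
M3 S553
G1 X81.965 Y84.702 F2405
G1 X112.017 Y184.690
G1 X5.415 Y202.884
M5
G0 X138.457 Y195.091
M3 S553
G1 X135.373 Y204.582 F2405
G1 X127.300 Y210.448
G1 X117.320 Y210.448
G1 X109.247 Y204.582
G1 X106.163 Y195.091
G1 X109.247 Y185.600
G1 X117.320 Y179.734
G1 X127.300 Y179.734
G1 X135.373 Y185.600
G1 X138.457 Y195.091
M5
G0 X0.000 Y0.000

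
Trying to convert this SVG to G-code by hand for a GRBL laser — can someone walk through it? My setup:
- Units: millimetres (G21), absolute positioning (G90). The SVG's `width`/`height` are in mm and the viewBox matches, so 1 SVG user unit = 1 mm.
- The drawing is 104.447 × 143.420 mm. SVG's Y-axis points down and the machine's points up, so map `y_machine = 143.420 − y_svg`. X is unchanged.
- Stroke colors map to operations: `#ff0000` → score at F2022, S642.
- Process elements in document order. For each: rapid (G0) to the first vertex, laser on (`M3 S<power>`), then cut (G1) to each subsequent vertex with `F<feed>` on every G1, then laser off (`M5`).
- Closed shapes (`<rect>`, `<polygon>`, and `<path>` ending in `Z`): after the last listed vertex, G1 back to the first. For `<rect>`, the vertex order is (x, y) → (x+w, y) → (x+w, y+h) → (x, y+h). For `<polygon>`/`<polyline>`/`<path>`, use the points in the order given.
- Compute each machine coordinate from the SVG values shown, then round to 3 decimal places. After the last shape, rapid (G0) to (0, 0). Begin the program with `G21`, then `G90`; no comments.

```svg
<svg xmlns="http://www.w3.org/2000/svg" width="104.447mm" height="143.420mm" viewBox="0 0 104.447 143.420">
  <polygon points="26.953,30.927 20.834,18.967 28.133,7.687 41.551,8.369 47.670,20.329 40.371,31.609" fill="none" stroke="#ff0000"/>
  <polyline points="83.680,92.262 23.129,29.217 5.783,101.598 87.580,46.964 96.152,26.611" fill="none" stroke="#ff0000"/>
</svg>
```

1 u = 1 mm; y_m = 143.420 − y.

[1] `<polygon>` regular polygon, #ff0000→score S642 F2022: (26.953,112.493) → (20.834,124.453) → (28.133,135.733) → (41.551,135.051) → (47.670,123.091) → (40.371,111.811) → (26.953,112.493) (closed)

[2] `<polyline>` open polyline, #ff0000→score S642 F2022: (83.680,51.158) → (23.129,114.203) → (5.783,41.822) → (87.580,96.456) → (96.152,116.809)

G21
G90
G0 X26.953 Y112.493
M3 S642
G1 X20.834 Y124.453 F2022
G1 X28.133 Y135.733 F2022
G1 X41.551 Y135.051 F2022
G1 X47.670 Y123.091 F2022
G1 X40.371 Y111.811 F2022
G1 X26.953 Y112.493 F2022
M5
G0 X83.680 Y51.158
M3 S642
G1 X23.129 Y114.203 F2022
G1 X5.783 Y41.822 F2022
G1 X87.580 Y96.456 F2022
G1 X96.152 Y116.809 F2022
M5
G0 X0.000 Y0.000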